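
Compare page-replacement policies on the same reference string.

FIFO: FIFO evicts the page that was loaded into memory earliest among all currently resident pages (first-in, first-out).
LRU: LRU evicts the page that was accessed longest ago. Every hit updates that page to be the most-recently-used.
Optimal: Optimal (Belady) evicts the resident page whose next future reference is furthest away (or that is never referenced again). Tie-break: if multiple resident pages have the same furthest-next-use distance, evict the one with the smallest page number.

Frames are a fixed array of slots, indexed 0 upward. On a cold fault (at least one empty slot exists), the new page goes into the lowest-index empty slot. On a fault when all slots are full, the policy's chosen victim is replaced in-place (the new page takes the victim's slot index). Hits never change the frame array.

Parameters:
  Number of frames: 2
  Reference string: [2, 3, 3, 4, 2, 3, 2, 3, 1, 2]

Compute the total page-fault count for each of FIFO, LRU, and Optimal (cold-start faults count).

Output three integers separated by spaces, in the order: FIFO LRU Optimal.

Answer: 7 7 5

Derivation:
--- FIFO ---
  step 0: ref 2 -> FAULT, frames=[2,-] (faults so far: 1)
  step 1: ref 3 -> FAULT, frames=[2,3] (faults so far: 2)
  step 2: ref 3 -> HIT, frames=[2,3] (faults so far: 2)
  step 3: ref 4 -> FAULT, evict 2, frames=[4,3] (faults so far: 3)
  step 4: ref 2 -> FAULT, evict 3, frames=[4,2] (faults so far: 4)
  step 5: ref 3 -> FAULT, evict 4, frames=[3,2] (faults so far: 5)
  step 6: ref 2 -> HIT, frames=[3,2] (faults so far: 5)
  step 7: ref 3 -> HIT, frames=[3,2] (faults so far: 5)
  step 8: ref 1 -> FAULT, evict 2, frames=[3,1] (faults so far: 6)
  step 9: ref 2 -> FAULT, evict 3, frames=[2,1] (faults so far: 7)
  FIFO total faults: 7
--- LRU ---
  step 0: ref 2 -> FAULT, frames=[2,-] (faults so far: 1)
  step 1: ref 3 -> FAULT, frames=[2,3] (faults so far: 2)
  step 2: ref 3 -> HIT, frames=[2,3] (faults so far: 2)
  step 3: ref 4 -> FAULT, evict 2, frames=[4,3] (faults so far: 3)
  step 4: ref 2 -> FAULT, evict 3, frames=[4,2] (faults so far: 4)
  step 5: ref 3 -> FAULT, evict 4, frames=[3,2] (faults so far: 5)
  step 6: ref 2 -> HIT, frames=[3,2] (faults so far: 5)
  step 7: ref 3 -> HIT, frames=[3,2] (faults so far: 5)
  step 8: ref 1 -> FAULT, evict 2, frames=[3,1] (faults so far: 6)
  step 9: ref 2 -> FAULT, evict 3, frames=[2,1] (faults so far: 7)
  LRU total faults: 7
--- Optimal ---
  step 0: ref 2 -> FAULT, frames=[2,-] (faults so far: 1)
  step 1: ref 3 -> FAULT, frames=[2,3] (faults so far: 2)
  step 2: ref 3 -> HIT, frames=[2,3] (faults so far: 2)
  step 3: ref 4 -> FAULT, evict 3, frames=[2,4] (faults so far: 3)
  step 4: ref 2 -> HIT, frames=[2,4] (faults so far: 3)
  step 5: ref 3 -> FAULT, evict 4, frames=[2,3] (faults so far: 4)
  step 6: ref 2 -> HIT, frames=[2,3] (faults so far: 4)
  step 7: ref 3 -> HIT, frames=[2,3] (faults so far: 4)
  step 8: ref 1 -> FAULT, evict 3, frames=[2,1] (faults so far: 5)
  step 9: ref 2 -> HIT, frames=[2,1] (faults so far: 5)
  Optimal total faults: 5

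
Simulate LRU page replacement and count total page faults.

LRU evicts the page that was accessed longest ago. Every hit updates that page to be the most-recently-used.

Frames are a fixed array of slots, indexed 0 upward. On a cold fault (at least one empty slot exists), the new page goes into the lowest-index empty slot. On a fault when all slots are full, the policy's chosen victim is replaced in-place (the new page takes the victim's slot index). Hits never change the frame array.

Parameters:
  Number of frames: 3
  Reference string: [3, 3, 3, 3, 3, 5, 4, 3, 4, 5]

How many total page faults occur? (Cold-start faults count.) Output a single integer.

Step 0: ref 3 → FAULT, frames=[3,-,-]
Step 1: ref 3 → HIT, frames=[3,-,-]
Step 2: ref 3 → HIT, frames=[3,-,-]
Step 3: ref 3 → HIT, frames=[3,-,-]
Step 4: ref 3 → HIT, frames=[3,-,-]
Step 5: ref 5 → FAULT, frames=[3,5,-]
Step 6: ref 4 → FAULT, frames=[3,5,4]
Step 7: ref 3 → HIT, frames=[3,5,4]
Step 8: ref 4 → HIT, frames=[3,5,4]
Step 9: ref 5 → HIT, frames=[3,5,4]
Total faults: 3

Answer: 3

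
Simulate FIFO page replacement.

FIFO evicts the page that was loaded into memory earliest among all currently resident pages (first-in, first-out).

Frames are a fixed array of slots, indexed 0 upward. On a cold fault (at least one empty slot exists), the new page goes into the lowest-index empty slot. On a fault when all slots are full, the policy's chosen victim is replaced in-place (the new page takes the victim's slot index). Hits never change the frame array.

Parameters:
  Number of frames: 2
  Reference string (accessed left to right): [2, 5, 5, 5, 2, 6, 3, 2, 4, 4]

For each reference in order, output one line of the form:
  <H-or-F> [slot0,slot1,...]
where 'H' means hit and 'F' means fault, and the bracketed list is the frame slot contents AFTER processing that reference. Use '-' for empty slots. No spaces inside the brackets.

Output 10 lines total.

F [2,-]
F [2,5]
H [2,5]
H [2,5]
H [2,5]
F [6,5]
F [6,3]
F [2,3]
F [2,4]
H [2,4]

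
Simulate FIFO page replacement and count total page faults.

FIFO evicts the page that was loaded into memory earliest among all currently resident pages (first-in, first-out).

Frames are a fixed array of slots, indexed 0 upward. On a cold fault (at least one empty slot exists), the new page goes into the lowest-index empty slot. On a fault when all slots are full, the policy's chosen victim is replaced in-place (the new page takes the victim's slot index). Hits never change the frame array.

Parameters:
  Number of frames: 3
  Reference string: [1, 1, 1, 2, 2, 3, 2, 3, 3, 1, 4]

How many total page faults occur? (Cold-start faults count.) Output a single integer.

Step 0: ref 1 → FAULT, frames=[1,-,-]
Step 1: ref 1 → HIT, frames=[1,-,-]
Step 2: ref 1 → HIT, frames=[1,-,-]
Step 3: ref 2 → FAULT, frames=[1,2,-]
Step 4: ref 2 → HIT, frames=[1,2,-]
Step 5: ref 3 → FAULT, frames=[1,2,3]
Step 6: ref 2 → HIT, frames=[1,2,3]
Step 7: ref 3 → HIT, frames=[1,2,3]
Step 8: ref 3 → HIT, frames=[1,2,3]
Step 9: ref 1 → HIT, frames=[1,2,3]
Step 10: ref 4 → FAULT (evict 1), frames=[4,2,3]
Total faults: 4

Answer: 4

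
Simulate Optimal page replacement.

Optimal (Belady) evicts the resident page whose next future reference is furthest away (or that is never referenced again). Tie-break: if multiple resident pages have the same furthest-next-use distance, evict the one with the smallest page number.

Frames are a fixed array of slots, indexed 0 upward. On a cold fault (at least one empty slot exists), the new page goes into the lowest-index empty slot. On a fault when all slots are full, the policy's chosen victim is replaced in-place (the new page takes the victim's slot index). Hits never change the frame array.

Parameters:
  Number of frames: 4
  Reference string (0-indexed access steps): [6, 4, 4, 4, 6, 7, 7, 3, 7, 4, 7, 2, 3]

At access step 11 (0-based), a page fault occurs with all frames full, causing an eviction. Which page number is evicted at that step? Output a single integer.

Step 0: ref 6 -> FAULT, frames=[6,-,-,-]
Step 1: ref 4 -> FAULT, frames=[6,4,-,-]
Step 2: ref 4 -> HIT, frames=[6,4,-,-]
Step 3: ref 4 -> HIT, frames=[6,4,-,-]
Step 4: ref 6 -> HIT, frames=[6,4,-,-]
Step 5: ref 7 -> FAULT, frames=[6,4,7,-]
Step 6: ref 7 -> HIT, frames=[6,4,7,-]
Step 7: ref 3 -> FAULT, frames=[6,4,7,3]
Step 8: ref 7 -> HIT, frames=[6,4,7,3]
Step 9: ref 4 -> HIT, frames=[6,4,7,3]
Step 10: ref 7 -> HIT, frames=[6,4,7,3]
Step 11: ref 2 -> FAULT, evict 4, frames=[6,2,7,3]
At step 11: evicted page 4

Answer: 4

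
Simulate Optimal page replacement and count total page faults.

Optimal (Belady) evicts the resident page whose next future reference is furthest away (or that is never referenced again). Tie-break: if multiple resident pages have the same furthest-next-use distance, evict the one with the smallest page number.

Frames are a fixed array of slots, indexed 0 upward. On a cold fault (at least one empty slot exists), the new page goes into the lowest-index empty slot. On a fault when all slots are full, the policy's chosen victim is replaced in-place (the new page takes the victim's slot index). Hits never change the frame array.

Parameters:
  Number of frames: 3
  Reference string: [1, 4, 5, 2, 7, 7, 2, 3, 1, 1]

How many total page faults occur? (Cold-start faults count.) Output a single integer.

Answer: 6

Derivation:
Step 0: ref 1 → FAULT, frames=[1,-,-]
Step 1: ref 4 → FAULT, frames=[1,4,-]
Step 2: ref 5 → FAULT, frames=[1,4,5]
Step 3: ref 2 → FAULT (evict 4), frames=[1,2,5]
Step 4: ref 7 → FAULT (evict 5), frames=[1,2,7]
Step 5: ref 7 → HIT, frames=[1,2,7]
Step 6: ref 2 → HIT, frames=[1,2,7]
Step 7: ref 3 → FAULT (evict 2), frames=[1,3,7]
Step 8: ref 1 → HIT, frames=[1,3,7]
Step 9: ref 1 → HIT, frames=[1,3,7]
Total faults: 6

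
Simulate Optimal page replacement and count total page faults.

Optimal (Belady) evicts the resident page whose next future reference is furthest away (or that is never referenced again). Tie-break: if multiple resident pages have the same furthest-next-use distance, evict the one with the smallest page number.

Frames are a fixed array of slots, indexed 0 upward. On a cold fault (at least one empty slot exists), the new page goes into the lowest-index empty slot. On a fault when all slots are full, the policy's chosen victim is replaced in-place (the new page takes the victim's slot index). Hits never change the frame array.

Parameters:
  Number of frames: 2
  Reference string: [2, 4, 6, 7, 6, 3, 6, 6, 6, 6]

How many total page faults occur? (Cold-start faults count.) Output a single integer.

Step 0: ref 2 → FAULT, frames=[2,-]
Step 1: ref 4 → FAULT, frames=[2,4]
Step 2: ref 6 → FAULT (evict 2), frames=[6,4]
Step 3: ref 7 → FAULT (evict 4), frames=[6,7]
Step 4: ref 6 → HIT, frames=[6,7]
Step 5: ref 3 → FAULT (evict 7), frames=[6,3]
Step 6: ref 6 → HIT, frames=[6,3]
Step 7: ref 6 → HIT, frames=[6,3]
Step 8: ref 6 → HIT, frames=[6,3]
Step 9: ref 6 → HIT, frames=[6,3]
Total faults: 5

Answer: 5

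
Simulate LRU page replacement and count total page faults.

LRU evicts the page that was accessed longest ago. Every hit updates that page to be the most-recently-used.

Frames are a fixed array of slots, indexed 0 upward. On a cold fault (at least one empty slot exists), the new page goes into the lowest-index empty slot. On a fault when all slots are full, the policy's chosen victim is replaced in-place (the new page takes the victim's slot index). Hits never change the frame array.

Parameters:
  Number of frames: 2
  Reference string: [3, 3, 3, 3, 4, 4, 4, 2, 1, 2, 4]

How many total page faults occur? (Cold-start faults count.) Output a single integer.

Answer: 5

Derivation:
Step 0: ref 3 → FAULT, frames=[3,-]
Step 1: ref 3 → HIT, frames=[3,-]
Step 2: ref 3 → HIT, frames=[3,-]
Step 3: ref 3 → HIT, frames=[3,-]
Step 4: ref 4 → FAULT, frames=[3,4]
Step 5: ref 4 → HIT, frames=[3,4]
Step 6: ref 4 → HIT, frames=[3,4]
Step 7: ref 2 → FAULT (evict 3), frames=[2,4]
Step 8: ref 1 → FAULT (evict 4), frames=[2,1]
Step 9: ref 2 → HIT, frames=[2,1]
Step 10: ref 4 → FAULT (evict 1), frames=[2,4]
Total faults: 5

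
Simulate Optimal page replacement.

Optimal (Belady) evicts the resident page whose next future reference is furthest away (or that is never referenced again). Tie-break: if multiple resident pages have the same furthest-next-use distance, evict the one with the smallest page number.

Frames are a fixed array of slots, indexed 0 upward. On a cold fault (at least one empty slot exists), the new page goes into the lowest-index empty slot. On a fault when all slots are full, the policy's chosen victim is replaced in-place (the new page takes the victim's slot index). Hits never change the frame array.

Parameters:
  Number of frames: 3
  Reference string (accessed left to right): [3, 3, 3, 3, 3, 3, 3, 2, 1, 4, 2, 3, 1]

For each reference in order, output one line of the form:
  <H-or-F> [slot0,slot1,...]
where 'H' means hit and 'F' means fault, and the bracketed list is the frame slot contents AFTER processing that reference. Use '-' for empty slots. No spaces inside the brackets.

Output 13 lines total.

F [3,-,-]
H [3,-,-]
H [3,-,-]
H [3,-,-]
H [3,-,-]
H [3,-,-]
H [3,-,-]
F [3,2,-]
F [3,2,1]
F [3,2,4]
H [3,2,4]
H [3,2,4]
F [3,1,4]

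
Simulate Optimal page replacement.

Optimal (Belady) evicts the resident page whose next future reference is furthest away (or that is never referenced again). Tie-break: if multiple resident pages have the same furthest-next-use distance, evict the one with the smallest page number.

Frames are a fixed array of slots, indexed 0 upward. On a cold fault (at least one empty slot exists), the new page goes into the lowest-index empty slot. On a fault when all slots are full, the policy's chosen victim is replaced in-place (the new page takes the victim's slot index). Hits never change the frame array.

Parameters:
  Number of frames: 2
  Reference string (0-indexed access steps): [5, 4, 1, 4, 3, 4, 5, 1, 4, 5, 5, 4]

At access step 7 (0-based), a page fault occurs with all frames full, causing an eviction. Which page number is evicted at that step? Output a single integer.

Answer: 5

Derivation:
Step 0: ref 5 -> FAULT, frames=[5,-]
Step 1: ref 4 -> FAULT, frames=[5,4]
Step 2: ref 1 -> FAULT, evict 5, frames=[1,4]
Step 3: ref 4 -> HIT, frames=[1,4]
Step 4: ref 3 -> FAULT, evict 1, frames=[3,4]
Step 5: ref 4 -> HIT, frames=[3,4]
Step 6: ref 5 -> FAULT, evict 3, frames=[5,4]
Step 7: ref 1 -> FAULT, evict 5, frames=[1,4]
At step 7: evicted page 5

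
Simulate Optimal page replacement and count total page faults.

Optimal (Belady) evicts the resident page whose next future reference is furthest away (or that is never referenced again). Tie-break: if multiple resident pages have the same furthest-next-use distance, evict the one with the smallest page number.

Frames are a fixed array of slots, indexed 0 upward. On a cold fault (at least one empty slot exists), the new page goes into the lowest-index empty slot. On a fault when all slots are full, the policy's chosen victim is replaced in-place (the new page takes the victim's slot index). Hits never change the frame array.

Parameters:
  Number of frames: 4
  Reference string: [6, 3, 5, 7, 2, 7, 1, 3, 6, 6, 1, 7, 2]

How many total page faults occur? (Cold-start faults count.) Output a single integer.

Step 0: ref 6 → FAULT, frames=[6,-,-,-]
Step 1: ref 3 → FAULT, frames=[6,3,-,-]
Step 2: ref 5 → FAULT, frames=[6,3,5,-]
Step 3: ref 7 → FAULT, frames=[6,3,5,7]
Step 4: ref 2 → FAULT (evict 5), frames=[6,3,2,7]
Step 5: ref 7 → HIT, frames=[6,3,2,7]
Step 6: ref 1 → FAULT (evict 2), frames=[6,3,1,7]
Step 7: ref 3 → HIT, frames=[6,3,1,7]
Step 8: ref 6 → HIT, frames=[6,3,1,7]
Step 9: ref 6 → HIT, frames=[6,3,1,7]
Step 10: ref 1 → HIT, frames=[6,3,1,7]
Step 11: ref 7 → HIT, frames=[6,3,1,7]
Step 12: ref 2 → FAULT (evict 1), frames=[6,3,2,7]
Total faults: 7

Answer: 7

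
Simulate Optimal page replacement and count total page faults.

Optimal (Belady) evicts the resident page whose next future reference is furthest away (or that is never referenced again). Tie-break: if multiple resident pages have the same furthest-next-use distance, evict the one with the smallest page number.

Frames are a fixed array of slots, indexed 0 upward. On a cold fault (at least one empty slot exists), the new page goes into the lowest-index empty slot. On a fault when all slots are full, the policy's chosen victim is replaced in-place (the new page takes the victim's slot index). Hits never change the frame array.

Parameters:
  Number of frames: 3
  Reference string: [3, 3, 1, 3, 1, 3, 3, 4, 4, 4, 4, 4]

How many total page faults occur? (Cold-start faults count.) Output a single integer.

Step 0: ref 3 → FAULT, frames=[3,-,-]
Step 1: ref 3 → HIT, frames=[3,-,-]
Step 2: ref 1 → FAULT, frames=[3,1,-]
Step 3: ref 3 → HIT, frames=[3,1,-]
Step 4: ref 1 → HIT, frames=[3,1,-]
Step 5: ref 3 → HIT, frames=[3,1,-]
Step 6: ref 3 → HIT, frames=[3,1,-]
Step 7: ref 4 → FAULT, frames=[3,1,4]
Step 8: ref 4 → HIT, frames=[3,1,4]
Step 9: ref 4 → HIT, frames=[3,1,4]
Step 10: ref 4 → HIT, frames=[3,1,4]
Step 11: ref 4 → HIT, frames=[3,1,4]
Total faults: 3

Answer: 3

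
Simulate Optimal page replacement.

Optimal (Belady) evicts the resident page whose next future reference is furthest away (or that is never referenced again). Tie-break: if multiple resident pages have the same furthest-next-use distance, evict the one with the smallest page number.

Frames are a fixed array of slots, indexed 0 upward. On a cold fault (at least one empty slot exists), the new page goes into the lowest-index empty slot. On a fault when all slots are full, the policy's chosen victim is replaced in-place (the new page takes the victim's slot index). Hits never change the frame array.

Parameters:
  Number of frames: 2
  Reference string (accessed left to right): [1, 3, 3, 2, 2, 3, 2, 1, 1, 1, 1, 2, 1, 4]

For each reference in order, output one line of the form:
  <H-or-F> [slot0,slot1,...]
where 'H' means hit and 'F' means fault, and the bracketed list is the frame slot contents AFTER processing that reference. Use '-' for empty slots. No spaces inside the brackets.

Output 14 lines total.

F [1,-]
F [1,3]
H [1,3]
F [2,3]
H [2,3]
H [2,3]
H [2,3]
F [2,1]
H [2,1]
H [2,1]
H [2,1]
H [2,1]
H [2,1]
F [2,4]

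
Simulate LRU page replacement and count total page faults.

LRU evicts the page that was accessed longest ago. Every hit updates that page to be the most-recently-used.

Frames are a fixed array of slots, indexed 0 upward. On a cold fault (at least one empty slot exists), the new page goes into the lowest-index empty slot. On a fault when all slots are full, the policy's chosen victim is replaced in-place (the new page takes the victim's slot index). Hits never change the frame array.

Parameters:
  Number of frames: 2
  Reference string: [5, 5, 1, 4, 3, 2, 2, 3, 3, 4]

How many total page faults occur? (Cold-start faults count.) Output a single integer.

Step 0: ref 5 → FAULT, frames=[5,-]
Step 1: ref 5 → HIT, frames=[5,-]
Step 2: ref 1 → FAULT, frames=[5,1]
Step 3: ref 4 → FAULT (evict 5), frames=[4,1]
Step 4: ref 3 → FAULT (evict 1), frames=[4,3]
Step 5: ref 2 → FAULT (evict 4), frames=[2,3]
Step 6: ref 2 → HIT, frames=[2,3]
Step 7: ref 3 → HIT, frames=[2,3]
Step 8: ref 3 → HIT, frames=[2,3]
Step 9: ref 4 → FAULT (evict 2), frames=[4,3]
Total faults: 6

Answer: 6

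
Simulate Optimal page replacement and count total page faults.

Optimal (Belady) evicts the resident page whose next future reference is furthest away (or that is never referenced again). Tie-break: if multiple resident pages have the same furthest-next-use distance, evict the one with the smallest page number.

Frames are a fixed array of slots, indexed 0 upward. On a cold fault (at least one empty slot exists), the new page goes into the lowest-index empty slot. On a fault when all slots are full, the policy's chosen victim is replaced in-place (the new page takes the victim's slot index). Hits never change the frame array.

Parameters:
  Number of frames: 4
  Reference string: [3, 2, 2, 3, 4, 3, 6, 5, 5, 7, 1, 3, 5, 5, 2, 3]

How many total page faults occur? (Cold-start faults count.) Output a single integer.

Answer: 7

Derivation:
Step 0: ref 3 → FAULT, frames=[3,-,-,-]
Step 1: ref 2 → FAULT, frames=[3,2,-,-]
Step 2: ref 2 → HIT, frames=[3,2,-,-]
Step 3: ref 3 → HIT, frames=[3,2,-,-]
Step 4: ref 4 → FAULT, frames=[3,2,4,-]
Step 5: ref 3 → HIT, frames=[3,2,4,-]
Step 6: ref 6 → FAULT, frames=[3,2,4,6]
Step 7: ref 5 → FAULT (evict 4), frames=[3,2,5,6]
Step 8: ref 5 → HIT, frames=[3,2,5,6]
Step 9: ref 7 → FAULT (evict 6), frames=[3,2,5,7]
Step 10: ref 1 → FAULT (evict 7), frames=[3,2,5,1]
Step 11: ref 3 → HIT, frames=[3,2,5,1]
Step 12: ref 5 → HIT, frames=[3,2,5,1]
Step 13: ref 5 → HIT, frames=[3,2,5,1]
Step 14: ref 2 → HIT, frames=[3,2,5,1]
Step 15: ref 3 → HIT, frames=[3,2,5,1]
Total faults: 7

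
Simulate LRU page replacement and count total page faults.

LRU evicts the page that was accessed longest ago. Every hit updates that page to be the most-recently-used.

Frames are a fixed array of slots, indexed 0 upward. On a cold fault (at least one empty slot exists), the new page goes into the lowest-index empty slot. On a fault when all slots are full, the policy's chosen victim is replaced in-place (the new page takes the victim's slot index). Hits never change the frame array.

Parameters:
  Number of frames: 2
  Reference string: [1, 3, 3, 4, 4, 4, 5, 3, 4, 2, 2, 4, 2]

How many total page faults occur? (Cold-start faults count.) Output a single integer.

Step 0: ref 1 → FAULT, frames=[1,-]
Step 1: ref 3 → FAULT, frames=[1,3]
Step 2: ref 3 → HIT, frames=[1,3]
Step 3: ref 4 → FAULT (evict 1), frames=[4,3]
Step 4: ref 4 → HIT, frames=[4,3]
Step 5: ref 4 → HIT, frames=[4,3]
Step 6: ref 5 → FAULT (evict 3), frames=[4,5]
Step 7: ref 3 → FAULT (evict 4), frames=[3,5]
Step 8: ref 4 → FAULT (evict 5), frames=[3,4]
Step 9: ref 2 → FAULT (evict 3), frames=[2,4]
Step 10: ref 2 → HIT, frames=[2,4]
Step 11: ref 4 → HIT, frames=[2,4]
Step 12: ref 2 → HIT, frames=[2,4]
Total faults: 7

Answer: 7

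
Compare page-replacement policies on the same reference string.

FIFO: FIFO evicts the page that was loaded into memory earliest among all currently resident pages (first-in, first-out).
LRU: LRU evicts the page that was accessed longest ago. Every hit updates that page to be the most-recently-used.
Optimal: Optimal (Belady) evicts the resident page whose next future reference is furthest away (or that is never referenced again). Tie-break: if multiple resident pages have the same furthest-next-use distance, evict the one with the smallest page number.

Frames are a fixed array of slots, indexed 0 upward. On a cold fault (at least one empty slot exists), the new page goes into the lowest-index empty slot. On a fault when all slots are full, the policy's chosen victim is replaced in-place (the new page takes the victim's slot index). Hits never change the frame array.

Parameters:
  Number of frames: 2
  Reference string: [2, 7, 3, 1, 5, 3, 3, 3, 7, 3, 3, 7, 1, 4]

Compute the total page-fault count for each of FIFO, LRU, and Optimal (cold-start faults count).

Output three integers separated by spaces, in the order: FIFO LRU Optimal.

--- FIFO ---
  step 0: ref 2 -> FAULT, frames=[2,-] (faults so far: 1)
  step 1: ref 7 -> FAULT, frames=[2,7] (faults so far: 2)
  step 2: ref 3 -> FAULT, evict 2, frames=[3,7] (faults so far: 3)
  step 3: ref 1 -> FAULT, evict 7, frames=[3,1] (faults so far: 4)
  step 4: ref 5 -> FAULT, evict 3, frames=[5,1] (faults so far: 5)
  step 5: ref 3 -> FAULT, evict 1, frames=[5,3] (faults so far: 6)
  step 6: ref 3 -> HIT, frames=[5,3] (faults so far: 6)
  step 7: ref 3 -> HIT, frames=[5,3] (faults so far: 6)
  step 8: ref 7 -> FAULT, evict 5, frames=[7,3] (faults so far: 7)
  step 9: ref 3 -> HIT, frames=[7,3] (faults so far: 7)
  step 10: ref 3 -> HIT, frames=[7,3] (faults so far: 7)
  step 11: ref 7 -> HIT, frames=[7,3] (faults so far: 7)
  step 12: ref 1 -> FAULT, evict 3, frames=[7,1] (faults so far: 8)
  step 13: ref 4 -> FAULT, evict 7, frames=[4,1] (faults so far: 9)
  FIFO total faults: 9
--- LRU ---
  step 0: ref 2 -> FAULT, frames=[2,-] (faults so far: 1)
  step 1: ref 7 -> FAULT, frames=[2,7] (faults so far: 2)
  step 2: ref 3 -> FAULT, evict 2, frames=[3,7] (faults so far: 3)
  step 3: ref 1 -> FAULT, evict 7, frames=[3,1] (faults so far: 4)
  step 4: ref 5 -> FAULT, evict 3, frames=[5,1] (faults so far: 5)
  step 5: ref 3 -> FAULT, evict 1, frames=[5,3] (faults so far: 6)
  step 6: ref 3 -> HIT, frames=[5,3] (faults so far: 6)
  step 7: ref 3 -> HIT, frames=[5,3] (faults so far: 6)
  step 8: ref 7 -> FAULT, evict 5, frames=[7,3] (faults so far: 7)
  step 9: ref 3 -> HIT, frames=[7,3] (faults so far: 7)
  step 10: ref 3 -> HIT, frames=[7,3] (faults so far: 7)
  step 11: ref 7 -> HIT, frames=[7,3] (faults so far: 7)
  step 12: ref 1 -> FAULT, evict 3, frames=[7,1] (faults so far: 8)
  step 13: ref 4 -> FAULT, evict 7, frames=[4,1] (faults so far: 9)
  LRU total faults: 9
--- Optimal ---
  step 0: ref 2 -> FAULT, frames=[2,-] (faults so far: 1)
  step 1: ref 7 -> FAULT, frames=[2,7] (faults so far: 2)
  step 2: ref 3 -> FAULT, evict 2, frames=[3,7] (faults so far: 3)
  step 3: ref 1 -> FAULT, evict 7, frames=[3,1] (faults so far: 4)
  step 4: ref 5 -> FAULT, evict 1, frames=[3,5] (faults so far: 5)
  step 5: ref 3 -> HIT, frames=[3,5] (faults so far: 5)
  step 6: ref 3 -> HIT, frames=[3,5] (faults so far: 5)
  step 7: ref 3 -> HIT, frames=[3,5] (faults so far: 5)
  step 8: ref 7 -> FAULT, evict 5, frames=[3,7] (faults so far: 6)
  step 9: ref 3 -> HIT, frames=[3,7] (faults so far: 6)
  step 10: ref 3 -> HIT, frames=[3,7] (faults so far: 6)
  step 11: ref 7 -> HIT, frames=[3,7] (faults so far: 6)
  step 12: ref 1 -> FAULT, evict 3, frames=[1,7] (faults so far: 7)
  step 13: ref 4 -> FAULT, evict 1, frames=[4,7] (faults so far: 8)
  Optimal total faults: 8

Answer: 9 9 8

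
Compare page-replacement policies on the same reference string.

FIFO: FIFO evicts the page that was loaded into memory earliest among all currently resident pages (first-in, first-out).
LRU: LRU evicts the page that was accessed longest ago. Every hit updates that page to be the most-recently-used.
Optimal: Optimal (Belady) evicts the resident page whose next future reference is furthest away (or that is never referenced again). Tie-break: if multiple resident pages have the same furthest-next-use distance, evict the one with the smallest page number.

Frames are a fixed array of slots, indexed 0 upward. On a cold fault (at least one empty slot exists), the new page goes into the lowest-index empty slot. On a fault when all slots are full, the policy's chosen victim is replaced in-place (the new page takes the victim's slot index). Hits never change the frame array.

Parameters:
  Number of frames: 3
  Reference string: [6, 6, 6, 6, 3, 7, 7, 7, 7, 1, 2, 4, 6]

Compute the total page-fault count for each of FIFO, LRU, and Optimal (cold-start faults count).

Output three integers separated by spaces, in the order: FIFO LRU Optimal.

--- FIFO ---
  step 0: ref 6 -> FAULT, frames=[6,-,-] (faults so far: 1)
  step 1: ref 6 -> HIT, frames=[6,-,-] (faults so far: 1)
  step 2: ref 6 -> HIT, frames=[6,-,-] (faults so far: 1)
  step 3: ref 6 -> HIT, frames=[6,-,-] (faults so far: 1)
  step 4: ref 3 -> FAULT, frames=[6,3,-] (faults so far: 2)
  step 5: ref 7 -> FAULT, frames=[6,3,7] (faults so far: 3)
  step 6: ref 7 -> HIT, frames=[6,3,7] (faults so far: 3)
  step 7: ref 7 -> HIT, frames=[6,3,7] (faults so far: 3)
  step 8: ref 7 -> HIT, frames=[6,3,7] (faults so far: 3)
  step 9: ref 1 -> FAULT, evict 6, frames=[1,3,7] (faults so far: 4)
  step 10: ref 2 -> FAULT, evict 3, frames=[1,2,7] (faults so far: 5)
  step 11: ref 4 -> FAULT, evict 7, frames=[1,2,4] (faults so far: 6)
  step 12: ref 6 -> FAULT, evict 1, frames=[6,2,4] (faults so far: 7)
  FIFO total faults: 7
--- LRU ---
  step 0: ref 6 -> FAULT, frames=[6,-,-] (faults so far: 1)
  step 1: ref 6 -> HIT, frames=[6,-,-] (faults so far: 1)
  step 2: ref 6 -> HIT, frames=[6,-,-] (faults so far: 1)
  step 3: ref 6 -> HIT, frames=[6,-,-] (faults so far: 1)
  step 4: ref 3 -> FAULT, frames=[6,3,-] (faults so far: 2)
  step 5: ref 7 -> FAULT, frames=[6,3,7] (faults so far: 3)
  step 6: ref 7 -> HIT, frames=[6,3,7] (faults so far: 3)
  step 7: ref 7 -> HIT, frames=[6,3,7] (faults so far: 3)
  step 8: ref 7 -> HIT, frames=[6,3,7] (faults so far: 3)
  step 9: ref 1 -> FAULT, evict 6, frames=[1,3,7] (faults so far: 4)
  step 10: ref 2 -> FAULT, evict 3, frames=[1,2,7] (faults so far: 5)
  step 11: ref 4 -> FAULT, evict 7, frames=[1,2,4] (faults so far: 6)
  step 12: ref 6 -> FAULT, evict 1, frames=[6,2,4] (faults so far: 7)
  LRU total faults: 7
--- Optimal ---
  step 0: ref 6 -> FAULT, frames=[6,-,-] (faults so far: 1)
  step 1: ref 6 -> HIT, frames=[6,-,-] (faults so far: 1)
  step 2: ref 6 -> HIT, frames=[6,-,-] (faults so far: 1)
  step 3: ref 6 -> HIT, frames=[6,-,-] (faults so far: 1)
  step 4: ref 3 -> FAULT, frames=[6,3,-] (faults so far: 2)
  step 5: ref 7 -> FAULT, frames=[6,3,7] (faults so far: 3)
  step 6: ref 7 -> HIT, frames=[6,3,7] (faults so far: 3)
  step 7: ref 7 -> HIT, frames=[6,3,7] (faults so far: 3)
  step 8: ref 7 -> HIT, frames=[6,3,7] (faults so far: 3)
  step 9: ref 1 -> FAULT, evict 3, frames=[6,1,7] (faults so far: 4)
  step 10: ref 2 -> FAULT, evict 1, frames=[6,2,7] (faults so far: 5)
  step 11: ref 4 -> FAULT, evict 2, frames=[6,4,7] (faults so far: 6)
  step 12: ref 6 -> HIT, frames=[6,4,7] (faults so far: 6)
  Optimal total faults: 6

Answer: 7 7 6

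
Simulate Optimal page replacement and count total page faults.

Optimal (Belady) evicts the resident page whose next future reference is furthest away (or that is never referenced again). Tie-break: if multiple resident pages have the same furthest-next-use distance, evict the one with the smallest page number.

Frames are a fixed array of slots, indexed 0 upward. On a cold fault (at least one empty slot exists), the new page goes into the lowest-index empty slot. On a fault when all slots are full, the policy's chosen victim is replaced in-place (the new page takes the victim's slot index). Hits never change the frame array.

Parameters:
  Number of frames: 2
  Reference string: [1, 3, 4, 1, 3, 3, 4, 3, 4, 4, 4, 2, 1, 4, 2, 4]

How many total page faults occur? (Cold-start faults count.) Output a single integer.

Answer: 7

Derivation:
Step 0: ref 1 → FAULT, frames=[1,-]
Step 1: ref 3 → FAULT, frames=[1,3]
Step 2: ref 4 → FAULT (evict 3), frames=[1,4]
Step 3: ref 1 → HIT, frames=[1,4]
Step 4: ref 3 → FAULT (evict 1), frames=[3,4]
Step 5: ref 3 → HIT, frames=[3,4]
Step 6: ref 4 → HIT, frames=[3,4]
Step 7: ref 3 → HIT, frames=[3,4]
Step 8: ref 4 → HIT, frames=[3,4]
Step 9: ref 4 → HIT, frames=[3,4]
Step 10: ref 4 → HIT, frames=[3,4]
Step 11: ref 2 → FAULT (evict 3), frames=[2,4]
Step 12: ref 1 → FAULT (evict 2), frames=[1,4]
Step 13: ref 4 → HIT, frames=[1,4]
Step 14: ref 2 → FAULT (evict 1), frames=[2,4]
Step 15: ref 4 → HIT, frames=[2,4]
Total faults: 7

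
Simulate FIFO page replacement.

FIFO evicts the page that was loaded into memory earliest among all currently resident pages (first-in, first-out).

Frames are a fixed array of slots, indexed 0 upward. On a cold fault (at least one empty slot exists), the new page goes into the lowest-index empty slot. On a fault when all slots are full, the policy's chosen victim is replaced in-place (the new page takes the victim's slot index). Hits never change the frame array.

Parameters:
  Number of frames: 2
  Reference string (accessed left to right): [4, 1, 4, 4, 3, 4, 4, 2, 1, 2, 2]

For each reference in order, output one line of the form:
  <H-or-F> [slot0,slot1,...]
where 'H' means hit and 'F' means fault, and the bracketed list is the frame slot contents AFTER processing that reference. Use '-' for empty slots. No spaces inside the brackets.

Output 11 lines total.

F [4,-]
F [4,1]
H [4,1]
H [4,1]
F [3,1]
F [3,4]
H [3,4]
F [2,4]
F [2,1]
H [2,1]
H [2,1]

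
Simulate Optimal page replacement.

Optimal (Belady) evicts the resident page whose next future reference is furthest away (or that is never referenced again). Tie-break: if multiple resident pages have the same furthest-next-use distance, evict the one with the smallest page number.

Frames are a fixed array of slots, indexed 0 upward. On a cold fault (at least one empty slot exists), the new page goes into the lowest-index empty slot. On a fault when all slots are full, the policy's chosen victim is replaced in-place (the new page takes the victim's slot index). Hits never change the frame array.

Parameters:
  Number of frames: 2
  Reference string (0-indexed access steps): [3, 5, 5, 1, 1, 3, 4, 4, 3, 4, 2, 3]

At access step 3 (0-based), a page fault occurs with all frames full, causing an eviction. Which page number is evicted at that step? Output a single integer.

Step 0: ref 3 -> FAULT, frames=[3,-]
Step 1: ref 5 -> FAULT, frames=[3,5]
Step 2: ref 5 -> HIT, frames=[3,5]
Step 3: ref 1 -> FAULT, evict 5, frames=[3,1]
At step 3: evicted page 5

Answer: 5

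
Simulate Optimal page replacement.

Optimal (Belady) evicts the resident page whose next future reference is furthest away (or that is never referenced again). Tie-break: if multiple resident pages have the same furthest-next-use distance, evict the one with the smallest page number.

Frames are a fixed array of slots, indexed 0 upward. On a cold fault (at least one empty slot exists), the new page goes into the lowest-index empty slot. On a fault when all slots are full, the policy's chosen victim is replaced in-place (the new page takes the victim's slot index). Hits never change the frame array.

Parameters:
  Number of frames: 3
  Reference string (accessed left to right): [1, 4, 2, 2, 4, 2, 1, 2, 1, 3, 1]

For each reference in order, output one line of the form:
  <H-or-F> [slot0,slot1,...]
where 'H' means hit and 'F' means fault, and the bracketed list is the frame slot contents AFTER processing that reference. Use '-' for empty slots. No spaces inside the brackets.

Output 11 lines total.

F [1,-,-]
F [1,4,-]
F [1,4,2]
H [1,4,2]
H [1,4,2]
H [1,4,2]
H [1,4,2]
H [1,4,2]
H [1,4,2]
F [1,4,3]
H [1,4,3]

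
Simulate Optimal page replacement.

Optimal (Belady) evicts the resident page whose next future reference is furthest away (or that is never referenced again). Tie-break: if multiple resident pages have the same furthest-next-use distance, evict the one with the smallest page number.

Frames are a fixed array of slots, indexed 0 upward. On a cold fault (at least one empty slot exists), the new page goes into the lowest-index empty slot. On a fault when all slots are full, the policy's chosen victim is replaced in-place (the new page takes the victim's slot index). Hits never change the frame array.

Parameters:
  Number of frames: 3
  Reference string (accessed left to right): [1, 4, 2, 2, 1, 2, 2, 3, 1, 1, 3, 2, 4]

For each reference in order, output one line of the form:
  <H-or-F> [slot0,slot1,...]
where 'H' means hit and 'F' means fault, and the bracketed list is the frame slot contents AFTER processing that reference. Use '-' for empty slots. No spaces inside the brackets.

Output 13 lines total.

F [1,-,-]
F [1,4,-]
F [1,4,2]
H [1,4,2]
H [1,4,2]
H [1,4,2]
H [1,4,2]
F [1,3,2]
H [1,3,2]
H [1,3,2]
H [1,3,2]
H [1,3,2]
F [4,3,2]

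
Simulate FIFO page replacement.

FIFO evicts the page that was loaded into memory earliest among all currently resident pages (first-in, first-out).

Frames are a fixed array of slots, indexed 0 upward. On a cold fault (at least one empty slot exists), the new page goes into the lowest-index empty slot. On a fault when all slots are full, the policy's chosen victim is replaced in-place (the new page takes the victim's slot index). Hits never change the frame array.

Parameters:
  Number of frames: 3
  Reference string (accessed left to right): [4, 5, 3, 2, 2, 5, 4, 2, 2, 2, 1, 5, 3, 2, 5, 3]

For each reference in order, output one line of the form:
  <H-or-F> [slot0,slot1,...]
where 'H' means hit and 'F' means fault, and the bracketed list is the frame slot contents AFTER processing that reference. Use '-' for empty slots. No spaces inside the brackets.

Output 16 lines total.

F [4,-,-]
F [4,5,-]
F [4,5,3]
F [2,5,3]
H [2,5,3]
H [2,5,3]
F [2,4,3]
H [2,4,3]
H [2,4,3]
H [2,4,3]
F [2,4,1]
F [5,4,1]
F [5,3,1]
F [5,3,2]
H [5,3,2]
H [5,3,2]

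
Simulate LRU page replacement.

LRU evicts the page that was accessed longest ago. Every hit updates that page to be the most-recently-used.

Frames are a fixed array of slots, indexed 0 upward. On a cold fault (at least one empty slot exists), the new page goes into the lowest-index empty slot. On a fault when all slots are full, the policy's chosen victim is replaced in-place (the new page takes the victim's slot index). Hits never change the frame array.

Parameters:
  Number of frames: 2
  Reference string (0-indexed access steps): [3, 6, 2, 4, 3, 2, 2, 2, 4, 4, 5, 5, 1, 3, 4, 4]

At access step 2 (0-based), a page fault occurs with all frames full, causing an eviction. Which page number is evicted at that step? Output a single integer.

Step 0: ref 3 -> FAULT, frames=[3,-]
Step 1: ref 6 -> FAULT, frames=[3,6]
Step 2: ref 2 -> FAULT, evict 3, frames=[2,6]
At step 2: evicted page 3

Answer: 3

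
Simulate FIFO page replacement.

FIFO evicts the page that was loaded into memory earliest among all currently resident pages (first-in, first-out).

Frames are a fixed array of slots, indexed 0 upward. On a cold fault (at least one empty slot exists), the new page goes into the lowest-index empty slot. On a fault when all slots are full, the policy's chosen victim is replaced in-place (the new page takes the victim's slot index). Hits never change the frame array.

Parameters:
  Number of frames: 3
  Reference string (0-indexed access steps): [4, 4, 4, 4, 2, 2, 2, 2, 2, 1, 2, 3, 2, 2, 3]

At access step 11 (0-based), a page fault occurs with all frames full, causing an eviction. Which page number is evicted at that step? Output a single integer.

Answer: 4

Derivation:
Step 0: ref 4 -> FAULT, frames=[4,-,-]
Step 1: ref 4 -> HIT, frames=[4,-,-]
Step 2: ref 4 -> HIT, frames=[4,-,-]
Step 3: ref 4 -> HIT, frames=[4,-,-]
Step 4: ref 2 -> FAULT, frames=[4,2,-]
Step 5: ref 2 -> HIT, frames=[4,2,-]
Step 6: ref 2 -> HIT, frames=[4,2,-]
Step 7: ref 2 -> HIT, frames=[4,2,-]
Step 8: ref 2 -> HIT, frames=[4,2,-]
Step 9: ref 1 -> FAULT, frames=[4,2,1]
Step 10: ref 2 -> HIT, frames=[4,2,1]
Step 11: ref 3 -> FAULT, evict 4, frames=[3,2,1]
At step 11: evicted page 4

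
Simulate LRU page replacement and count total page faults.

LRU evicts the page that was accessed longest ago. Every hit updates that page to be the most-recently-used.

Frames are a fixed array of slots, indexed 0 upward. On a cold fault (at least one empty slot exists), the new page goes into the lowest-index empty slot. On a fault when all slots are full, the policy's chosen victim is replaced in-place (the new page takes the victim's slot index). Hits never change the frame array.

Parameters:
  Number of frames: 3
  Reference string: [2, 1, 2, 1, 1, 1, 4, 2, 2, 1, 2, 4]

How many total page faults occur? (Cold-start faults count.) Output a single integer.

Answer: 3

Derivation:
Step 0: ref 2 → FAULT, frames=[2,-,-]
Step 1: ref 1 → FAULT, frames=[2,1,-]
Step 2: ref 2 → HIT, frames=[2,1,-]
Step 3: ref 1 → HIT, frames=[2,1,-]
Step 4: ref 1 → HIT, frames=[2,1,-]
Step 5: ref 1 → HIT, frames=[2,1,-]
Step 6: ref 4 → FAULT, frames=[2,1,4]
Step 7: ref 2 → HIT, frames=[2,1,4]
Step 8: ref 2 → HIT, frames=[2,1,4]
Step 9: ref 1 → HIT, frames=[2,1,4]
Step 10: ref 2 → HIT, frames=[2,1,4]
Step 11: ref 4 → HIT, frames=[2,1,4]
Total faults: 3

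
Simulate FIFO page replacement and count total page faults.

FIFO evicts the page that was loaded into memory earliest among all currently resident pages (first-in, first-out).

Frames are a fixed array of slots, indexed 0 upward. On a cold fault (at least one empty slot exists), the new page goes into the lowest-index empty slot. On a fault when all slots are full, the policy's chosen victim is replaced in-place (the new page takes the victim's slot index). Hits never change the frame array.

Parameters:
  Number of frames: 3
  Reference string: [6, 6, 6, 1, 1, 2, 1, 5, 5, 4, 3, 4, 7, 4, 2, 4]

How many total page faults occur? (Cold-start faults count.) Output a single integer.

Answer: 9

Derivation:
Step 0: ref 6 → FAULT, frames=[6,-,-]
Step 1: ref 6 → HIT, frames=[6,-,-]
Step 2: ref 6 → HIT, frames=[6,-,-]
Step 3: ref 1 → FAULT, frames=[6,1,-]
Step 4: ref 1 → HIT, frames=[6,1,-]
Step 5: ref 2 → FAULT, frames=[6,1,2]
Step 6: ref 1 → HIT, frames=[6,1,2]
Step 7: ref 5 → FAULT (evict 6), frames=[5,1,2]
Step 8: ref 5 → HIT, frames=[5,1,2]
Step 9: ref 4 → FAULT (evict 1), frames=[5,4,2]
Step 10: ref 3 → FAULT (evict 2), frames=[5,4,3]
Step 11: ref 4 → HIT, frames=[5,4,3]
Step 12: ref 7 → FAULT (evict 5), frames=[7,4,3]
Step 13: ref 4 → HIT, frames=[7,4,3]
Step 14: ref 2 → FAULT (evict 4), frames=[7,2,3]
Step 15: ref 4 → FAULT (evict 3), frames=[7,2,4]
Total faults: 9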